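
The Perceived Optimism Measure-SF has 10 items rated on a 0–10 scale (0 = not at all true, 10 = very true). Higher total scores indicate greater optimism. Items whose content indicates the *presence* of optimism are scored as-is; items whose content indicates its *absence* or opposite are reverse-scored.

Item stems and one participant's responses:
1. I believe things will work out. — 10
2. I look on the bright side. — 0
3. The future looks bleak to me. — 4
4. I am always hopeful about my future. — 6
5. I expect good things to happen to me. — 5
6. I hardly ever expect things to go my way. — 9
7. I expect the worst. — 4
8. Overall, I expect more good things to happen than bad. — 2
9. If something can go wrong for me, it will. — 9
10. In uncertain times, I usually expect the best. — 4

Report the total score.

Items 3, 6, 7, 9 describe the absence/opposite of optimism → reverse-score.
on a 0–10 scale, reversed = 10 − raw.
  item 1: 10
  item 2: 0
  item 3: 10 − 4 = 6
  item 4: 6
  item 5: 5
  item 6: 10 − 9 = 1
  item 7: 10 − 4 = 6
  item 8: 2
  item 9: 10 − 9 = 1
  item 10: 4
Total = 10 + 0 + 6 + 6 + 5 + 1 + 6 + 2 + 1 + 4 = 41

41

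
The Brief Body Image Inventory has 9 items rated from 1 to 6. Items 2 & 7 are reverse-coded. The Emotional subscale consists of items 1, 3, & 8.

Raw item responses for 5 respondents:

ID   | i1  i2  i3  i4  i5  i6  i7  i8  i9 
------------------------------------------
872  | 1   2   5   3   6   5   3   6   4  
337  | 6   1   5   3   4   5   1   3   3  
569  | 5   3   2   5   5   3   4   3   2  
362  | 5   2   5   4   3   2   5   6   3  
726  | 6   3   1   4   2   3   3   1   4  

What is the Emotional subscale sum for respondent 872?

12

Respondent 872 raw: 1, 2, 5, 3, 6, 5, 3, 6, 4.
Emotional items: 1, 3, 8.
Reverse-coded (reversed = (1+6) − raw = 7 − raw):
  item 1: 1
  item 3: 5
  item 8: 6
Sum = 1 + 5 + 6 = 12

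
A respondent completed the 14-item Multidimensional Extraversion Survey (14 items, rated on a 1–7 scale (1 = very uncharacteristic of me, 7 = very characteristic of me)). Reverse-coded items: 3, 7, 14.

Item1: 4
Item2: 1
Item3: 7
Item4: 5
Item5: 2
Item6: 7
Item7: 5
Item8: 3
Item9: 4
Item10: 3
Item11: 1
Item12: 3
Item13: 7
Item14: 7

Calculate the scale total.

Reversing items 3, 7, & 14 with 8 − raw:
Total = 4 + 1 + (8−7) + 5 + 2 + 7 + (8−5) + 3 + 4 + 3 + 1 + 3 + 7 + (8−7)
      = 4 + 1 + 1 + 5 + 2 + 7 + 3 + 3 + 4 + 3 + 1 + 3 + 7 + 1 = 45

45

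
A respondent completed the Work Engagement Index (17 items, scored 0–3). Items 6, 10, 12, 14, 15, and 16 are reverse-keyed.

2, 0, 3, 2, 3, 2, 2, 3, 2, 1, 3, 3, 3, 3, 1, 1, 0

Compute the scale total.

30

Reverse-coded items (reversed = (0+3) − raw = 3 − raw):
  item 6: 3 − 2 = 1
  item 10: 3 − 1 = 2
  item 12: 3 − 3 = 0
  item 14: 3 − 3 = 0
  item 15: 3 − 1 = 2
  item 16: 3 − 1 = 2
Scored items: 2, 0, 3, 2, 3, 1, 2, 3, 2, 2, 3, 0, 3, 0, 2, 2, 0
Total = 2 + 0 + 3 + 2 + 3 + 1 + 2 + 3 + 2 + 2 + 3 + 0 + 3 + 0 + 2 + 2 + 0 = 30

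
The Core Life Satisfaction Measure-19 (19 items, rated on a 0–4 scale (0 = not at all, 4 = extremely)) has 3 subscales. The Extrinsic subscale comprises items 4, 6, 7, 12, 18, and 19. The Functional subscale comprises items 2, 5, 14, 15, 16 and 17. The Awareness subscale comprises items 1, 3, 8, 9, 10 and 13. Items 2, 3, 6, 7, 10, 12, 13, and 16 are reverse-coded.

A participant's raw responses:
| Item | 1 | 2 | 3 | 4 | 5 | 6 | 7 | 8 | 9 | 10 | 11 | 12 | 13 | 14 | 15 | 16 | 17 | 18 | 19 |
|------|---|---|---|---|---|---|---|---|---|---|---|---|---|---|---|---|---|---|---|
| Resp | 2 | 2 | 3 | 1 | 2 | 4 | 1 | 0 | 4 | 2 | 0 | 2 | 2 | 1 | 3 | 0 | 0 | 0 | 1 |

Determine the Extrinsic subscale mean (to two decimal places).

1.17

Extrinsic items: 4, 6, 7, 12, 18, 19.
Of these, items 6, 7 and 12 are reverse-coded; reversed = (0+4) − raw = 4 − raw.
  item 4: 1
  item 6: 4 − 4 = 0
  item 7: 4 − 1 = 3
  item 12: 4 − 2 = 2
  item 18: 0
  item 19: 1
Sum = 1 + 0 + 3 + 2 + 0 + 1 = 7
Mean = 7 / 6 = 1.17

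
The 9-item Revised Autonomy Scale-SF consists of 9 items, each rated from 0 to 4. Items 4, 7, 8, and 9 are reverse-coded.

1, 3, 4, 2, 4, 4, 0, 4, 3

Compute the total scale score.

23

Raw sum = 25. Reverse-coded items: 4, 7, 8, 9; their raw sum = 9.
Each reversal replaces raw with 4 − raw, changing the total by 4 − 2·raw per item.
Total = 25 + 4·4 − 2·9 = 25 + 16 − 18 = 23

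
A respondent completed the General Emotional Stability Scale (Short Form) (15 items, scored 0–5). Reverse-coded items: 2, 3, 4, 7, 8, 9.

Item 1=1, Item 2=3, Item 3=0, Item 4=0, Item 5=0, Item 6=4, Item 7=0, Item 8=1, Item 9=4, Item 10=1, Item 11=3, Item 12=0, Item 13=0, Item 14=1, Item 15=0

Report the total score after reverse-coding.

Reverse-coded items use 5 − raw:
  item 2: 5 − 3 = 2
  item 3: 5 − 0 = 5
  item 4: 5 − 0 = 5
  item 7: 5 − 0 = 5
  item 8: 5 − 1 = 4
  item 9: 5 − 4 = 1
Scored responses: 1, 2, 5, 5, 0, 4, 5, 4, 1, 1, 3, 0, 0, 1, 0
Total = 1 + 2 + 5 + 5 + 0 + 4 + 5 + 4 + 1 + 1 + 3 + 0 + 0 + 1 + 0 = 32

32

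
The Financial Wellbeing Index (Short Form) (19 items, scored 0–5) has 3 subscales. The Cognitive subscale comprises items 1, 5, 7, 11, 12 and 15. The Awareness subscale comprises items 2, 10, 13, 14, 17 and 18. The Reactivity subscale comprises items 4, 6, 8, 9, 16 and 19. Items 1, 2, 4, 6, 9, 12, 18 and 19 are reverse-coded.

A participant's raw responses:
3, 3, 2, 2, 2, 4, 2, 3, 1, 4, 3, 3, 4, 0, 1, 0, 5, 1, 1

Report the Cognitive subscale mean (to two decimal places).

2.00

Cognitive items: 1, 5, 7, 11, 12, 15.
Of these, items 1 & 12 are reverse-coded; reverse-coded value = 5 − response.
  item 1: 5 − 3 = 2
  item 5: 2
  item 7: 2
  item 11: 3
  item 12: 5 − 3 = 2
  item 15: 1
Sum = 2 + 2 + 2 + 3 + 2 + 1 = 12
Mean = 12 / 6 = 2.00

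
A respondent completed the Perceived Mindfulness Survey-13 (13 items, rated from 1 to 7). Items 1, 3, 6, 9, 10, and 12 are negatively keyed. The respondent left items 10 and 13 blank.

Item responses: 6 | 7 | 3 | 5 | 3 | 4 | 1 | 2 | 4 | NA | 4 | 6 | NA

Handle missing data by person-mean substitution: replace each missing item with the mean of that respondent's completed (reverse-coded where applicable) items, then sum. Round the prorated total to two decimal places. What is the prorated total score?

46.09

Reverse-coded (on a 1–7 scale, reversed = 8 − raw):
  item 1: 8 − 6 = 2
  item 3: 8 − 3 = 5
  item 6: 8 − 4 = 4
  item 9: 8 − 4 = 4
  item 12: 8 − 6 = 2
Completed scored items (11 of 13): 2, 7, 5, 5, 3, 4, 1, 2, 4, 4, 2; sum = 39.
Person mean = 39 / 11 ≈ 3.5455
Prorated total = (39 / 11) × 13 = 46.09 (to 2 dp)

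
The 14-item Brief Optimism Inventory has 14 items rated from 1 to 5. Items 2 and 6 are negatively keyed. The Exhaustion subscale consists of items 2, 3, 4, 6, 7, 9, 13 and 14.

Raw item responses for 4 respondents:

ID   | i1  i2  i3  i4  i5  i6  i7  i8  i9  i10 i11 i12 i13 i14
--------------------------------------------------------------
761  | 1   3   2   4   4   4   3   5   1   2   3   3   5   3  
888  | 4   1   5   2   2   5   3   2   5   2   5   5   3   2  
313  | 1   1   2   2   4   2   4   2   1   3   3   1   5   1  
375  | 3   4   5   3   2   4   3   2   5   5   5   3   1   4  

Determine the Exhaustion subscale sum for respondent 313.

Respondent 313 raw: 1, 1, 2, 2, 4, 2, 4, 2, 1, 3, 3, 1, 5, 1.
Exhaustion items: 2, 3, 4, 6, 7, 9, 13, 14.
Reverse-coded (reversed = (1+5) − raw = 6 − raw):
  item 2: 6 − 1 = 5
  item 3: 2
  item 4: 2
  item 6: 6 − 2 = 4
  item 7: 4
  item 9: 1
  item 13: 5
  item 14: 1
Sum = 5 + 2 + 2 + 4 + 4 + 1 + 5 + 1 = 24

24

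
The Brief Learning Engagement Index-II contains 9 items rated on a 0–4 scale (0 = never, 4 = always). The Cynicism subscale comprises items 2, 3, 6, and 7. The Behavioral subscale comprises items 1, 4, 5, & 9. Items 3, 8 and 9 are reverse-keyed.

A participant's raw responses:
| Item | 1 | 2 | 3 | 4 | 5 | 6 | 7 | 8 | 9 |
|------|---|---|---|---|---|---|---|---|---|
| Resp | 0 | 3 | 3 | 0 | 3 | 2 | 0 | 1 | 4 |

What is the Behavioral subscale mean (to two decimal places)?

0.75

Behavioral items: 1, 4, 5, 9.
Of these, item 9 is reverse-keyed; reversed = (0+4) − raw = 4 − raw.
  item 1: 0
  item 4: 0
  item 5: 3
  item 9: 4 − 4 = 0
Sum = 0 + 0 + 3 + 0 = 3
Mean = 3 / 4 = 0.75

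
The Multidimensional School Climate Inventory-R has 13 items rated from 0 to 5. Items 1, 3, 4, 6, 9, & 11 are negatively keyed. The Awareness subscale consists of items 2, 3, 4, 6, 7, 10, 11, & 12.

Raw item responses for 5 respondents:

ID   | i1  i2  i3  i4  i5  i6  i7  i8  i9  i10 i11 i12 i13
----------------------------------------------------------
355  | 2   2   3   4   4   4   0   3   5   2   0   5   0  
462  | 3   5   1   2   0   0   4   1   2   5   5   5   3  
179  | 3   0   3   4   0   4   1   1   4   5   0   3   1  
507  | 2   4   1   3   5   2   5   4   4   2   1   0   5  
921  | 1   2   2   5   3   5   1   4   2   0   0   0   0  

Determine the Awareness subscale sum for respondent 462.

Respondent 462 raw: 3, 5, 1, 2, 0, 0, 4, 1, 2, 5, 5, 5, 3.
Awareness items: 2, 3, 4, 6, 7, 10, 11, 12.
Reverse-coded (reversed = (0+5) − raw = 5 − raw):
  item 2: 5
  item 3: 5 − 1 = 4
  item 4: 5 − 2 = 3
  item 6: 5 − 0 = 5
  item 7: 4
  item 10: 5
  item 11: 5 − 5 = 0
  item 12: 5
Sum = 5 + 4 + 3 + 5 + 4 + 5 + 0 + 5 = 31

31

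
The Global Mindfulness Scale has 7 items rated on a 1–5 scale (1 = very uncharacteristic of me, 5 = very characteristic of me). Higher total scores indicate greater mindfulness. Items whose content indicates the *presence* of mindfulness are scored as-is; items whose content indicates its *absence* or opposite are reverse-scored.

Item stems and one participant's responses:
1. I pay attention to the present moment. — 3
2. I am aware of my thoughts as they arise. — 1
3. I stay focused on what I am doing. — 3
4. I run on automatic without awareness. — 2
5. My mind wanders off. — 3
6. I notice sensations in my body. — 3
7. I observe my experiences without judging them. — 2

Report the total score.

Items 4, 5 describe the absence/opposite of mindfulness → reverse-score.
on a 1–5 scale, reversed = 6 − raw.
  item 1: 3
  item 2: 1
  item 3: 3
  item 4: 6 − 2 = 4
  item 5: 6 − 3 = 3
  item 6: 3
  item 7: 2
Total = 3 + 1 + 3 + 4 + 3 + 3 + 2 = 19

19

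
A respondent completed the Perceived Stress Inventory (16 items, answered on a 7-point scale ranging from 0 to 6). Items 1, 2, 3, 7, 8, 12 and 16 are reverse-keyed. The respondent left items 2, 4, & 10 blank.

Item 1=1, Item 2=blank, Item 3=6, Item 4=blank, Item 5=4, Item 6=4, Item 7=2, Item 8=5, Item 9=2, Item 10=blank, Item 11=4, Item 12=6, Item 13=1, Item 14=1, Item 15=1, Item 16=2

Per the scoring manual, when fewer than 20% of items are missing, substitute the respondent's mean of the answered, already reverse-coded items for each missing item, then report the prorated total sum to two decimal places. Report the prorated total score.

38.15

Reverse-coded (reversed = (0+6) − raw = 6 − raw):
  item 1: 6 − 1 = 5
  item 3: 6 − 6 = 0
  item 7: 6 − 2 = 4
  item 8: 6 − 5 = 1
  item 12: 6 − 6 = 0
  item 16: 6 − 2 = 4
Completed scored items (13 of 16): 5, 0, 4, 4, 4, 1, 2, 4, 0, 1, 1, 1, 4; sum = 31.
Person mean = 31 / 13 ≈ 2.3846
Prorated total = (31 / 13) × 16 = 38.15 (to 2 dp)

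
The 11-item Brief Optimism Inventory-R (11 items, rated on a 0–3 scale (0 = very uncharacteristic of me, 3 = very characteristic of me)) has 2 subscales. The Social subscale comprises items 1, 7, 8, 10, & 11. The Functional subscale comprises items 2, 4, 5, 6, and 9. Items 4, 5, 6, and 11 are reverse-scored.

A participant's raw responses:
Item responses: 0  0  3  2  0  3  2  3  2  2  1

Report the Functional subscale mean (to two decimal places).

1.20

Functional items: 2, 4, 5, 6, 9.
Of these, items 4, 5 and 6 are reverse-scored; on a 0–3 scale, reversed = 3 − raw.
  item 2: 0
  item 4: 3 − 2 = 1
  item 5: 3 − 0 = 3
  item 6: 3 − 3 = 0
  item 9: 2
Sum = 0 + 1 + 3 + 0 + 2 = 6
Mean = 6 / 5 = 1.20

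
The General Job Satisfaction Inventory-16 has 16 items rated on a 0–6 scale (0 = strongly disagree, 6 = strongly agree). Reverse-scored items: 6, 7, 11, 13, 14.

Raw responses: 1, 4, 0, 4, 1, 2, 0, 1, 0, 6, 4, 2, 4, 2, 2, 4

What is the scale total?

43

Apply reverse scoring (on a 0–6 scale, reversed = 6 − raw):
  item 6: 6 − 2 = 4
  item 7: 6 − 0 = 6
  item 11: 6 − 4 = 2
  item 13: 6 − 4 = 2
  item 14: 6 − 2 = 4
Scored responses: 1, 4, 0, 4, 1, 4, 6, 1, 0, 6, 2, 2, 2, 4, 2, 4
Total = 1 + 4 + 0 + 4 + 1 + 4 + 6 + 1 + 0 + 6 + 2 + 2 + 2 + 4 + 2 + 4 = 43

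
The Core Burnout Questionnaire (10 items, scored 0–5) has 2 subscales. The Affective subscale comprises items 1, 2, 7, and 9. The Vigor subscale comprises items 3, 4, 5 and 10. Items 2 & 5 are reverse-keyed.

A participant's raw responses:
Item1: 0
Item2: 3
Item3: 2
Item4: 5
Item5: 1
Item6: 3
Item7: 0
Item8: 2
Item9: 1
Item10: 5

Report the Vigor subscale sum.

Vigor items: 3, 4, 5, 10.
Of these, item 5 is reverse-keyed; reverse-coded value = 5 − response.
  item 3: 2
  item 4: 5
  item 5: 5 − 1 = 4
  item 10: 5
Sum = 2 + 5 + 4 + 5 = 16

16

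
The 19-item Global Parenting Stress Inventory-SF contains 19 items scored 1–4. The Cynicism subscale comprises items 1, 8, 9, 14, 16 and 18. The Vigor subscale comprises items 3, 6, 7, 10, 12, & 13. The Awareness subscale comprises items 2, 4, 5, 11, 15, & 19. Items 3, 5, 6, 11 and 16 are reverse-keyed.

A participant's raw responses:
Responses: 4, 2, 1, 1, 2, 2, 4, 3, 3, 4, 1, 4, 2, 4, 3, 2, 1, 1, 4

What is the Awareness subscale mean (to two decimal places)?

Awareness items: 2, 4, 5, 11, 15, 19.
Of these, items 5 & 11 are reverse-keyed; on a 1–4 scale, reversed = 5 − raw.
  item 2: 2
  item 4: 1
  item 5: 5 − 2 = 3
  item 11: 5 − 1 = 4
  item 15: 3
  item 19: 4
Sum = 2 + 1 + 3 + 4 + 3 + 4 = 17
Mean = 17 / 6 = 2.83

2.83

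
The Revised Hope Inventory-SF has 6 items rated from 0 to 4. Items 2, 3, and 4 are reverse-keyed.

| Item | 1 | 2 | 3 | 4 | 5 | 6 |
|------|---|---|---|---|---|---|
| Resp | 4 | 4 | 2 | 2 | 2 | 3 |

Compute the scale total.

Raw sum = 17. Reverse-keyed items: 2, 3, 4; their raw sum = 8.
Each reversal replaces raw with 4 − raw, changing the total by 4 − 2·raw per item.
Total = 17 + 3·4 − 2·8 = 17 + 12 − 16 = 13

13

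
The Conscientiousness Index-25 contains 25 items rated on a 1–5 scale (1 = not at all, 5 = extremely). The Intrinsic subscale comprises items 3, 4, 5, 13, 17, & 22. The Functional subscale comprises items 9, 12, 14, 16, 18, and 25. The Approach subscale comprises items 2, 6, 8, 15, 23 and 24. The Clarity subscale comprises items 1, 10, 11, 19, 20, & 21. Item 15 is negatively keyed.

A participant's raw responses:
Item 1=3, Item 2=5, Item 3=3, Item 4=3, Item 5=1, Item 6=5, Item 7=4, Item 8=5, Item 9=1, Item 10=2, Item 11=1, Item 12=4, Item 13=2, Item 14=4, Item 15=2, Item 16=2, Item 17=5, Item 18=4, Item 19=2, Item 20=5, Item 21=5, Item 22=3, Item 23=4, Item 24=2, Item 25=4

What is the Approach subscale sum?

25

Approach items: 2, 6, 8, 15, 23, 24.
Of these, item 15 is negatively keyed; on a 1–5 scale, reversed = 6 − raw.
  item 2: 5
  item 6: 5
  item 8: 5
  item 15: 6 − 2 = 4
  item 23: 4
  item 24: 2
Sum = 5 + 5 + 5 + 4 + 4 + 2 = 25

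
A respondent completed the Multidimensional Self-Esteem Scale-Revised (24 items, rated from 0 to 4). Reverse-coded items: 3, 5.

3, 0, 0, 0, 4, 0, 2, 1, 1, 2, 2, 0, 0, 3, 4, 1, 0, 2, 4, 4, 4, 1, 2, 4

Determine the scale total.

Reversing items 3 and 5 with 4 − raw:
Total = 3 + 0 + (4−0) + 0 + (4−4) + 0 + 2 + 1 + 1 + 2 + 2 + 0 + 0 + 3 + 4 + 1 + 0 + 2 + 4 + 4 + 4 + 1 + 2 + 4
      = 3 + 0 + 4 + 0 + 0 + 0 + 2 + 1 + 1 + 2 + 2 + 0 + 0 + 3 + 4 + 1 + 0 + 2 + 4 + 4 + 4 + 1 + 2 + 4 = 44

44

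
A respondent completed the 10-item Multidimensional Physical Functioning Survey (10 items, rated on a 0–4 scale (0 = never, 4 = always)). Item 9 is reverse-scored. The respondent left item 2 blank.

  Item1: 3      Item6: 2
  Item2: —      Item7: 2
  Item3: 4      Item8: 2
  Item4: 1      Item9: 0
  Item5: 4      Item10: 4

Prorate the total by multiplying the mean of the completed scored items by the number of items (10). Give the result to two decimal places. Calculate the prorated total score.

Reverse-coded (on a 0–4 scale, reversed = 4 − raw):
  item 9: 4 − 0 = 4
Completed scored items (9 of 10): 3, 4, 1, 4, 2, 2, 2, 4, 4; sum = 26.
Person mean = 26 / 9 ≈ 2.8889
Prorated total = (26 / 9) × 10 = 28.89 (to 2 dp)

28.89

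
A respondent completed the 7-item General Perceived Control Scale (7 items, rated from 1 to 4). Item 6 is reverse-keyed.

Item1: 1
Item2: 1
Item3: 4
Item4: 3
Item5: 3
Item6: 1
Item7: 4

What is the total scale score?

Raw sum = 17. Reverse-keyed items: 6; their raw sum = 1.
Each reversal replaces raw with 5 − raw, changing the total by 5 − 2·raw per item.
Total = 17 + 1·5 − 2·1 = 17 + 5 − 2 = 20

20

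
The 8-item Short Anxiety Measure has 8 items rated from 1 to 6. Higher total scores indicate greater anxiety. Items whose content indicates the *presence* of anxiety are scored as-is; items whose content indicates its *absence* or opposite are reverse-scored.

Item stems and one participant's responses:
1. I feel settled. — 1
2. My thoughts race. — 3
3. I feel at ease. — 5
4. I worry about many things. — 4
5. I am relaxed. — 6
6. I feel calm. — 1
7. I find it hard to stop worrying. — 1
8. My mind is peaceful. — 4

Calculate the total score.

Items 1, 3, 5, 6, 8 describe the absence/opposite of anxiety → reverse-score.
reverse-coded value = 7 − response.
  item 1: 7 − 1 = 6
  item 2: 3
  item 3: 7 − 5 = 2
  item 4: 4
  item 5: 7 − 6 = 1
  item 6: 7 − 1 = 6
  item 7: 1
  item 8: 7 − 4 = 3
Total = 6 + 3 + 2 + 4 + 1 + 6 + 1 + 3 = 26

26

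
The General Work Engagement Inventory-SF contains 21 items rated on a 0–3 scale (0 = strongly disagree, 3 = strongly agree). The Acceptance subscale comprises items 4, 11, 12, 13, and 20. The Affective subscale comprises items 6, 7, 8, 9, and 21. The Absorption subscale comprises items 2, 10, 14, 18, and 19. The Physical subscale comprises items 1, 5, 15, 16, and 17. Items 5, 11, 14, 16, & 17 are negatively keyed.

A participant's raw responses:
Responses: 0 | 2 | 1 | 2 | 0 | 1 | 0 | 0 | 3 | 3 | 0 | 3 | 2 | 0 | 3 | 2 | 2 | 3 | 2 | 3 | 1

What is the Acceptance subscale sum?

13

Acceptance items: 4, 11, 12, 13, 20.
Of these, item 11 is negatively keyed; reverse-coded value = 3 − response.
  item 4: 2
  item 11: 3 − 0 = 3
  item 12: 3
  item 13: 2
  item 20: 3
Sum = 2 + 3 + 3 + 2 + 3 = 13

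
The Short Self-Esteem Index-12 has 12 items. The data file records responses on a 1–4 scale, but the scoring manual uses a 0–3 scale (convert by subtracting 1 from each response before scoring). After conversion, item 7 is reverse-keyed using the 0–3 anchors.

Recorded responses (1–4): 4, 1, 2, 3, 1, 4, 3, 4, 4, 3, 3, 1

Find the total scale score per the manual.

20

Convert to 0–3: 3, 0, 1, 2, 0, 3, 2, 3, 3, 2, 2, 0
Reverse-coded (on a 0–3 scale, reversed = 3 − raw):
  item 7: 3 − 2 = 1
Scored: 3, 0, 1, 2, 0, 3, 1, 3, 3, 2, 2, 0
Total = 20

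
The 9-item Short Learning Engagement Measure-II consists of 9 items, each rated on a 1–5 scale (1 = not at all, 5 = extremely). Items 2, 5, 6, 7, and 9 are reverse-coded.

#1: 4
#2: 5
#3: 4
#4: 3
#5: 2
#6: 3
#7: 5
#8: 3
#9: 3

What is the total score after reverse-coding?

Reverse-coded items (on a 1–5 scale, reversed = 6 − raw):
  item 2: 6 − 5 = 1
  item 5: 6 − 2 = 4
  item 6: 6 − 3 = 3
  item 7: 6 − 5 = 1
  item 9: 6 − 3 = 3
Scored responses: 4, 1, 4, 3, 4, 3, 1, 3, 3
Total = 4 + 1 + 4 + 3 + 4 + 3 + 1 + 3 + 3 = 26

26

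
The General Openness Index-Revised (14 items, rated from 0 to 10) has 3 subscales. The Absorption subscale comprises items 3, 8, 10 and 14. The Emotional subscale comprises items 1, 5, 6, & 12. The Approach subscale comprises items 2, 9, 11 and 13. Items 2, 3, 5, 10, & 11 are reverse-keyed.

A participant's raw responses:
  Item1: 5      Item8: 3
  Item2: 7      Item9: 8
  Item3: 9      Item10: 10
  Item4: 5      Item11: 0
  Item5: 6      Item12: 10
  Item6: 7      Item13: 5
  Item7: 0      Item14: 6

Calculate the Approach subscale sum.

Approach items: 2, 9, 11, 13.
Of these, items 2 and 11 are reverse-keyed; reverse-coded value = 10 − response.
  item 2: 10 − 7 = 3
  item 9: 8
  item 11: 10 − 0 = 10
  item 13: 5
Sum = 3 + 8 + 10 + 5 = 26

26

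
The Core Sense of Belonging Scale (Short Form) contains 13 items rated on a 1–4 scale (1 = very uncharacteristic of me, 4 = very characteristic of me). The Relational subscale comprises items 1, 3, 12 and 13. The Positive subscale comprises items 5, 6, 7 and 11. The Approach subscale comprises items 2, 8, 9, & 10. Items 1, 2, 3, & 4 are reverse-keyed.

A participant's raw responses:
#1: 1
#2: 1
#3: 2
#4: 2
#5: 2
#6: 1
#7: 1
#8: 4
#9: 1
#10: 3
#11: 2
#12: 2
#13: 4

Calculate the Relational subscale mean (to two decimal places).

Relational items: 1, 3, 12, 13.
Of these, items 1 and 3 are reverse-keyed; reverse-coded value = 5 − response.
  item 1: 5 − 1 = 4
  item 3: 5 − 2 = 3
  item 12: 2
  item 13: 4
Sum = 4 + 3 + 2 + 4 = 13
Mean = 13 / 4 = 3.25

3.25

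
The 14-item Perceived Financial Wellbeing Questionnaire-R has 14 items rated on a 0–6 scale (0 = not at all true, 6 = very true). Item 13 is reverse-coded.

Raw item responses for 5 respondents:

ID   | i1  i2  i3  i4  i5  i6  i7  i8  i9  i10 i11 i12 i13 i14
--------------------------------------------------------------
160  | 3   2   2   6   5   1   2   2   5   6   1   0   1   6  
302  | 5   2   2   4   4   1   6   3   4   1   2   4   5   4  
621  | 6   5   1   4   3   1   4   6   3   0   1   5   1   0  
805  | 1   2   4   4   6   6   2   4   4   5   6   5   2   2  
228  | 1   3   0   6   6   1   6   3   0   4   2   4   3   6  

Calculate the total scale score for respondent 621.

44

Respondent 621 raw: 6, 5, 1, 4, 3, 1, 4, 6, 3, 0, 1, 5, 1, 0.
Reverse-coded (reversed = (0+6) − raw = 6 − raw):
  item 1: 6
  item 2: 5
  item 3: 1
  item 4: 4
  item 5: 3
  item 6: 1
  item 7: 4
  item 8: 6
  item 9: 3
  item 10: 0
  item 11: 1
  item 12: 5
  item 13: 6 − 1 = 5
  item 14: 0
Sum = 6 + 5 + 1 + 4 + 3 + 1 + 4 + 6 + 3 + 0 + 1 + 5 + 5 + 0 = 44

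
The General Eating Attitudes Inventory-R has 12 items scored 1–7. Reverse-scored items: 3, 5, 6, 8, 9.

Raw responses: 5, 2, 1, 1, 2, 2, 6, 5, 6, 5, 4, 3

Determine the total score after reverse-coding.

50

Apply reverse scoring (on a 1–7 scale, reversed = 8 − raw):
  item 3: 8 − 1 = 7
  item 5: 8 − 2 = 6
  item 6: 8 − 2 = 6
  item 8: 8 − 5 = 3
  item 9: 8 − 6 = 2
After reverse-coding: 5, 2, 7, 1, 6, 6, 6, 3, 2, 5, 4, 3
Total = 5 + 2 + 7 + 1 + 6 + 6 + 6 + 3 + 2 + 5 + 4 + 3 = 50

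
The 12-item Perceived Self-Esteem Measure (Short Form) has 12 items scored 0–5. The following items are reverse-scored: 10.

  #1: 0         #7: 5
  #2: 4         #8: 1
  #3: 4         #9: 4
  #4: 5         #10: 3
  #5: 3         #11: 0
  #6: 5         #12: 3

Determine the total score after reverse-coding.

36

Reverse-scored items use 5 − raw:
  item 10: 5 − 3 = 2
After reverse-coding: 0, 4, 4, 5, 3, 5, 5, 1, 4, 2, 0, 3
Total = 0 + 4 + 4 + 5 + 3 + 5 + 5 + 1 + 4 + 2 + 0 + 3 = 36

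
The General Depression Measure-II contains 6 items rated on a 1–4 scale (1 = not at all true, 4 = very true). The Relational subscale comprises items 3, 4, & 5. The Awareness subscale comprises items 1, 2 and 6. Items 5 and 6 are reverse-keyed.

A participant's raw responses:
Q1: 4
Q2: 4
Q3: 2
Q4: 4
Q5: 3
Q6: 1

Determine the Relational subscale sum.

Relational items: 3, 4, 5.
Of these, item 5 is reverse-keyed; reversed = (1+4) − raw = 5 − raw.
  item 3: 2
  item 4: 4
  item 5: 5 − 3 = 2
Sum = 2 + 4 + 2 = 8

8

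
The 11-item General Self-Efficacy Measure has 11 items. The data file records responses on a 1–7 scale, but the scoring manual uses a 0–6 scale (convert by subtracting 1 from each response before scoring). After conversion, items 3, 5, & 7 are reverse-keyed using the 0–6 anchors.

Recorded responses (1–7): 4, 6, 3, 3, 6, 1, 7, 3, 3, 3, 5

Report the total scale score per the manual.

Convert to 0–6: 3, 5, 2, 2, 5, 0, 6, 2, 2, 2, 4
Reverse-coded (reverse-coded value = 6 − response):
  item 3: 6 − 2 = 4
  item 5: 6 − 5 = 1
  item 7: 6 − 6 = 0
Scored: 3, 5, 4, 2, 1, 0, 0, 2, 2, 2, 4
Total = 25

25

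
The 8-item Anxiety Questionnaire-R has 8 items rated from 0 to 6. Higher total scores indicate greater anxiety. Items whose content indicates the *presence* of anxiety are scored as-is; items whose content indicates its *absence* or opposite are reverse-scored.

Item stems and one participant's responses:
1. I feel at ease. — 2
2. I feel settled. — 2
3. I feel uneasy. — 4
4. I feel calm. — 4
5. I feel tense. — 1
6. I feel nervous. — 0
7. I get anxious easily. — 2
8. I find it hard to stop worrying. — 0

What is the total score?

Items 1, 2, 4 describe the absence/opposite of anxiety → reverse-score.
reverse-coded value = 6 − response.
  item 1: 6 − 2 = 4
  item 2: 6 − 2 = 4
  item 3: 4
  item 4: 6 − 4 = 2
  item 5: 1
  item 6: 0
  item 7: 2
  item 8: 0
Total = 4 + 4 + 4 + 2 + 1 + 0 + 2 + 0 = 17

17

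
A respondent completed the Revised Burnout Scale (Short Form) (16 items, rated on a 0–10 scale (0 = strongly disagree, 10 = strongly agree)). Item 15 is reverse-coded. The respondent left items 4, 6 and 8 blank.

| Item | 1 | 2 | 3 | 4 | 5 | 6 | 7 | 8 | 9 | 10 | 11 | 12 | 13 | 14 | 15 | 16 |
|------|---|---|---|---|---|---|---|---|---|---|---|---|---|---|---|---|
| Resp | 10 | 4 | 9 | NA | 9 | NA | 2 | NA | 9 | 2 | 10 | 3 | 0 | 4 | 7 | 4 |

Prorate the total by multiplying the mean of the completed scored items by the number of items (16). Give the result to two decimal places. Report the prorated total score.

84.92

Reverse-coded (on a 0–10 scale, reversed = 10 − raw):
  item 15: 10 − 7 = 3
Completed scored items (13 of 16): 10, 4, 9, 9, 2, 9, 2, 10, 3, 0, 4, 3, 4; sum = 69.
Person mean = 69 / 13 ≈ 5.3077
Prorated total = (69 / 13) × 16 = 84.92 (to 2 dp)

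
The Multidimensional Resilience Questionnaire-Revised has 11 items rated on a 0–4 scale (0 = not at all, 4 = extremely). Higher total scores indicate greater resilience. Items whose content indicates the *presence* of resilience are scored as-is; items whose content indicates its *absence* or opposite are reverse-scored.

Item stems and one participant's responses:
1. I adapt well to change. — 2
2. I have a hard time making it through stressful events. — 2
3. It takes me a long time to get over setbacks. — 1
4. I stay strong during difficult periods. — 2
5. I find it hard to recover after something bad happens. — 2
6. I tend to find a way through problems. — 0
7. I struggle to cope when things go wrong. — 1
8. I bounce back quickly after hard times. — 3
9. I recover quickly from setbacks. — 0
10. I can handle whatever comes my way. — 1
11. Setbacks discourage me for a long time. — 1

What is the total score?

21

Items 2, 3, 5, 7, 11 describe the absence/opposite of resilience → reverse-score.
reverse-coded value = 4 − response.
  item 1: 2
  item 2: 4 − 2 = 2
  item 3: 4 − 1 = 3
  item 4: 2
  item 5: 4 − 2 = 2
  item 6: 0
  item 7: 4 − 1 = 3
  item 8: 3
  item 9: 0
  item 10: 1
  item 11: 4 − 1 = 3
Total = 2 + 2 + 3 + 2 + 2 + 0 + 3 + 3 + 0 + 1 + 3 = 21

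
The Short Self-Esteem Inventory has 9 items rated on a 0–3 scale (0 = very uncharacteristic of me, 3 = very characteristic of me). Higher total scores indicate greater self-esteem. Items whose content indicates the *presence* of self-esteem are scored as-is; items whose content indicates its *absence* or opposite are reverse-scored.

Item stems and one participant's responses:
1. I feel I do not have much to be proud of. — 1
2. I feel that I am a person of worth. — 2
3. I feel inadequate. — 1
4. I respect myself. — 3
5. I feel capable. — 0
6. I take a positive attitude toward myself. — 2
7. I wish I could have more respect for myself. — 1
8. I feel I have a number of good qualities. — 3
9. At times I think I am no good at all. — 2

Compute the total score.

17

Items 1, 3, 7, 9 describe the absence/opposite of self-esteem → reverse-score.
reverse-coded value = 3 − response.
  item 1: 3 − 1 = 2
  item 2: 2
  item 3: 3 − 1 = 2
  item 4: 3
  item 5: 0
  item 6: 2
  item 7: 3 − 1 = 2
  item 8: 3
  item 9: 3 − 2 = 1
Total = 2 + 2 + 2 + 3 + 0 + 2 + 2 + 3 + 1 = 17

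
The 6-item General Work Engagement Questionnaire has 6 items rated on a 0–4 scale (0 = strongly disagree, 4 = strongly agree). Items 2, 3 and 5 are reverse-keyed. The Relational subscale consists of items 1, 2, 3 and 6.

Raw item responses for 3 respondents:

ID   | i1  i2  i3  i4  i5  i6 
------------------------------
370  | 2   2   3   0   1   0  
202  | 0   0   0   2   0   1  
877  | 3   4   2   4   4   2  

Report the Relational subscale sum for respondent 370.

Respondent 370 raw: 2, 2, 3, 0, 1, 0.
Relational items: 1, 2, 3, 6.
Reverse-coded (reverse-coded value = 4 − response):
  item 1: 2
  item 2: 4 − 2 = 2
  item 3: 4 − 3 = 1
  item 6: 0
Sum = 2 + 2 + 1 + 0 = 5

5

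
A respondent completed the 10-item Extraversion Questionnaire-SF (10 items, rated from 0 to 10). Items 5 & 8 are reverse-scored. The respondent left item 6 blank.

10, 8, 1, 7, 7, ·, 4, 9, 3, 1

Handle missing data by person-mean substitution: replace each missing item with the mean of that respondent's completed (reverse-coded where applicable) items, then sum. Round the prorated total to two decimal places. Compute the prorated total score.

Reverse-coded (reversed = (0+10) − raw = 10 − raw):
  item 5: 10 − 7 = 3
  item 8: 10 − 9 = 1
Completed scored items (9 of 10): 10, 8, 1, 7, 3, 4, 1, 3, 1; sum = 38.
Person mean = 38 / 9 ≈ 4.2222
Prorated total = (38 / 9) × 10 = 42.22 (to 2 dp)

42.22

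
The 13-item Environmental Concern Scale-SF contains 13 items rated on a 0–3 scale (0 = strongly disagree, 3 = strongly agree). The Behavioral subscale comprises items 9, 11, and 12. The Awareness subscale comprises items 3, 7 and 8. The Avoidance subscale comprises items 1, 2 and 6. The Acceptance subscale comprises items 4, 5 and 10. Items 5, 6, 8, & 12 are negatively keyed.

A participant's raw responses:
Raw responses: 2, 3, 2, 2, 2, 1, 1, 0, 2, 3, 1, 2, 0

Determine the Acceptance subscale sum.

6

Acceptance items: 4, 5, 10.
Of these, item 5 is negatively keyed; on a 0–3 scale, reversed = 3 − raw.
  item 4: 2
  item 5: 3 − 2 = 1
  item 10: 3
Sum = 2 + 1 + 3 = 6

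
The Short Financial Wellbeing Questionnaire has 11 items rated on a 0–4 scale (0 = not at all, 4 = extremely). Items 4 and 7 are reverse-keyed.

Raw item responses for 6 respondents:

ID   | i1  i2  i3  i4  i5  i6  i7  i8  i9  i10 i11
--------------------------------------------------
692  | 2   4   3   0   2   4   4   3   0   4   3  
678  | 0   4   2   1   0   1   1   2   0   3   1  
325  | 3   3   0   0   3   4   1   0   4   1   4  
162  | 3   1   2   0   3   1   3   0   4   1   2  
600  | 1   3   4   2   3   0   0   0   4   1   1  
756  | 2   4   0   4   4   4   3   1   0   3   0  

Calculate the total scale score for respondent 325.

29

Respondent 325 raw: 3, 3, 0, 0, 3, 4, 1, 0, 4, 1, 4.
Reverse-coded (on a 0–4 scale, reversed = 4 − raw):
  item 1: 3
  item 2: 3
  item 3: 0
  item 4: 4 − 0 = 4
  item 5: 3
  item 6: 4
  item 7: 4 − 1 = 3
  item 8: 0
  item 9: 4
  item 10: 1
  item 11: 4
Sum = 3 + 3 + 0 + 4 + 3 + 4 + 3 + 0 + 4 + 1 + 4 = 29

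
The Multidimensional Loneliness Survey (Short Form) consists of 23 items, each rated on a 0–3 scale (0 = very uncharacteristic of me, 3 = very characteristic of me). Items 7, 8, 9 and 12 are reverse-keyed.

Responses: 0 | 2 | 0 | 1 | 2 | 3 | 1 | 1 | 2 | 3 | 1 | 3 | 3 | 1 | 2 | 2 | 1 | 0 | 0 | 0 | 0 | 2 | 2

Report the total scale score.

Reversing items 7, 8, 9, & 12 with 3 − raw:
Total = 0 + 2 + 0 + 1 + 2 + 3 + (3−1) + (3−1) + (3−2) + 3 + 1 + (3−3) + 3 + 1 + 2 + 2 + 1 + 0 + 0 + 0 + 0 + 2 + 2
      = 0 + 2 + 0 + 1 + 2 + 3 + 2 + 2 + 1 + 3 + 1 + 0 + 3 + 1 + 2 + 2 + 1 + 0 + 0 + 0 + 0 + 2 + 2 = 30

30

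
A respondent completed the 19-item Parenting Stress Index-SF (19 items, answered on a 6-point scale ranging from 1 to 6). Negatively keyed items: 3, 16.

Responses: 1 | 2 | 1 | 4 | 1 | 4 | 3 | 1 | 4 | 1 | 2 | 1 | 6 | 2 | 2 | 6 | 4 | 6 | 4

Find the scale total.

Raw sum = 55. Negatively keyed items: 3, 16; their raw sum = 7.
Each reversal replaces raw with 7 − raw, changing the total by 7 − 2·raw per item.
Total = 55 + 2·7 − 2·7 = 55 + 14 − 14 = 55

55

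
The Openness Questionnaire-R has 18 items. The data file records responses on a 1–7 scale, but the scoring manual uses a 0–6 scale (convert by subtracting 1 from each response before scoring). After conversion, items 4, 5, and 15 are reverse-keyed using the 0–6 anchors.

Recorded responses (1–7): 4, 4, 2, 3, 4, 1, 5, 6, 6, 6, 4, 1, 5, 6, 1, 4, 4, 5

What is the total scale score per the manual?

Convert to 0–6: 3, 3, 1, 2, 3, 0, 4, 5, 5, 5, 3, 0, 4, 5, 0, 3, 3, 4
Reverse-coded (on a 0–6 scale, reversed = 6 − raw):
  item 4: 6 − 2 = 4
  item 5: 6 − 3 = 3
  item 15: 6 − 0 = 6
Scored: 3, 3, 1, 4, 3, 0, 4, 5, 5, 5, 3, 0, 4, 5, 6, 3, 3, 4
Total = 61

61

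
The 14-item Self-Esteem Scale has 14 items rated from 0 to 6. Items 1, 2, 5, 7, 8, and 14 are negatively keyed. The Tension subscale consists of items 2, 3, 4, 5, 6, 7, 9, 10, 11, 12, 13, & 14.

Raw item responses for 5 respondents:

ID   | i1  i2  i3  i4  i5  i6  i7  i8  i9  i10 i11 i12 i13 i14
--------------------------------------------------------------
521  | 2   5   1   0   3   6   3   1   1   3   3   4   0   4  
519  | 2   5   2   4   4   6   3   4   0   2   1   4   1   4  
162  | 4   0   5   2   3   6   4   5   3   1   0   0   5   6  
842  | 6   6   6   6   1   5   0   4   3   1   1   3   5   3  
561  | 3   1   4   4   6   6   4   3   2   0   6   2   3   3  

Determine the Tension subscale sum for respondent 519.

28

Respondent 519 raw: 2, 5, 2, 4, 4, 6, 3, 4, 0, 2, 1, 4, 1, 4.
Tension items: 2, 3, 4, 5, 6, 7, 9, 10, 11, 12, 13, 14.
Reverse-coded (on a 0–6 scale, reversed = 6 − raw):
  item 2: 6 − 5 = 1
  item 3: 2
  item 4: 4
  item 5: 6 − 4 = 2
  item 6: 6
  item 7: 6 − 3 = 3
  item 9: 0
  item 10: 2
  item 11: 1
  item 12: 4
  item 13: 1
  item 14: 6 − 4 = 2
Sum = 1 + 2 + 4 + 2 + 6 + 3 + 0 + 2 + 1 + 4 + 1 + 2 = 28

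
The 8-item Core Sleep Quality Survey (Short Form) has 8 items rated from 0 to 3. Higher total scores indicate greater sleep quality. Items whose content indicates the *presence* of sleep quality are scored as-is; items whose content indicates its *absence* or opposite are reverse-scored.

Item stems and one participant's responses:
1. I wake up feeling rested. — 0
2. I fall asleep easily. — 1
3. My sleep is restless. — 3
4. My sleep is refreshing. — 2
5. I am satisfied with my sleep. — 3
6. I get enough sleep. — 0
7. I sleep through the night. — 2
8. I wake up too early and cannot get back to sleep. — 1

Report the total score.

10

Items 3, 8 describe the absence/opposite of sleep quality → reverse-score.
reverse-coded value = 3 − response.
  item 1: 0
  item 2: 1
  item 3: 3 − 3 = 0
  item 4: 2
  item 5: 3
  item 6: 0
  item 7: 2
  item 8: 3 − 1 = 2
Total = 0 + 1 + 0 + 2 + 3 + 0 + 2 + 2 = 10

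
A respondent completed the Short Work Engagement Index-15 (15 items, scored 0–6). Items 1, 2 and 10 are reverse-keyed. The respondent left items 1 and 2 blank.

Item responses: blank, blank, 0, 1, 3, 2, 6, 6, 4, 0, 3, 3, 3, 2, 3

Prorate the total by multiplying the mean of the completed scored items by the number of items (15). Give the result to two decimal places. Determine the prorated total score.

Reverse-coded (on a 0–6 scale, reversed = 6 − raw):
  item 10: 6 − 0 = 6
Completed scored items (13 of 15): 0, 1, 3, 2, 6, 6, 4, 6, 3, 3, 3, 2, 3; sum = 42.
Person mean = 42 / 13 ≈ 3.2308
Prorated total = (42 / 13) × 15 = 48.46 (to 2 dp)

48.46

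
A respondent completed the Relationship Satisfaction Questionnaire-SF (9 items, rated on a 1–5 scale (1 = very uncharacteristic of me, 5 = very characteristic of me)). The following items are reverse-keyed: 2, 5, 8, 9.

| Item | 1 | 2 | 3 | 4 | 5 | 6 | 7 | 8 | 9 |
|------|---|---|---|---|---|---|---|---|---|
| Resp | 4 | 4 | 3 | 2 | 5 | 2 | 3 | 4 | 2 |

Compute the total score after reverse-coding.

Reverse-coded items (reverse-coded value = 6 − response):
  item 2: 6 − 4 = 2
  item 5: 6 − 5 = 1
  item 8: 6 − 4 = 2
  item 9: 6 − 2 = 4
Scored responses: 4, 2, 3, 2, 1, 2, 3, 2, 4
Total = 4 + 2 + 3 + 2 + 1 + 2 + 3 + 2 + 4 = 23

23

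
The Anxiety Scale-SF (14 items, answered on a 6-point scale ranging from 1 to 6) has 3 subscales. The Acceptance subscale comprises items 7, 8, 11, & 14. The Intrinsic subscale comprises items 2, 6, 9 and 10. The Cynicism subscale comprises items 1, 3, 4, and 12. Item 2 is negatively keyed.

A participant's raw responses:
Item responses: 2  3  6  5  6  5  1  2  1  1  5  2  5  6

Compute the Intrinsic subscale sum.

Intrinsic items: 2, 6, 9, 10.
Of these, item 2 is negatively keyed; reverse-coded value = 7 − response.
  item 2: 7 − 3 = 4
  item 6: 5
  item 9: 1
  item 10: 1
Sum = 4 + 5 + 1 + 1 = 11

11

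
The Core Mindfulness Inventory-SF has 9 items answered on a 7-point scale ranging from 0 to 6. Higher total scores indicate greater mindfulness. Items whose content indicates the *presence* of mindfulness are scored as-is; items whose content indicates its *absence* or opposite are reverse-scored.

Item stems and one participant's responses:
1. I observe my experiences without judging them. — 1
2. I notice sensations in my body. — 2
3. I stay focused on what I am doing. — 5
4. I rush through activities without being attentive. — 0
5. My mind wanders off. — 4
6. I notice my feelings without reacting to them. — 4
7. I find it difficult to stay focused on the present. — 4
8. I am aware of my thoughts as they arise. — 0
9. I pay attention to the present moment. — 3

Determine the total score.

25

Items 4, 5, 7 describe the absence/opposite of mindfulness → reverse-score.
reversed = (0+6) − raw = 6 − raw.
  item 1: 1
  item 2: 2
  item 3: 5
  item 4: 6 − 0 = 6
  item 5: 6 − 4 = 2
  item 6: 4
  item 7: 6 − 4 = 2
  item 8: 0
  item 9: 3
Total = 1 + 2 + 5 + 6 + 2 + 4 + 2 + 0 + 3 = 25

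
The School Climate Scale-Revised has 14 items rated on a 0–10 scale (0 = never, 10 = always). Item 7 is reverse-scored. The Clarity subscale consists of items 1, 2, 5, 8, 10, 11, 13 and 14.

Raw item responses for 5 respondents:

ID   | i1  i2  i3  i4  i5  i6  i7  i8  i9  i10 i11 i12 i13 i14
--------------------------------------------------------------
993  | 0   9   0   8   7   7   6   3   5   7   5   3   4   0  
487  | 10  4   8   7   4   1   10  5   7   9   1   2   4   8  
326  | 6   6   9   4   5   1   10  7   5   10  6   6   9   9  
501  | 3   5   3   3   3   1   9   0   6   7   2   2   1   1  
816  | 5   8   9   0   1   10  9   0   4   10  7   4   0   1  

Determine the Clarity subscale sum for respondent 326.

Respondent 326 raw: 6, 6, 9, 4, 5, 1, 10, 7, 5, 10, 6, 6, 9, 9.
Clarity items: 1, 2, 5, 8, 10, 11, 13, 14.
Reverse-coded (reversed = (0+10) − raw = 10 − raw):
  item 1: 6
  item 2: 6
  item 5: 5
  item 8: 7
  item 10: 10
  item 11: 6
  item 13: 9
  item 14: 9
Sum = 6 + 6 + 5 + 7 + 10 + 6 + 9 + 9 = 58

58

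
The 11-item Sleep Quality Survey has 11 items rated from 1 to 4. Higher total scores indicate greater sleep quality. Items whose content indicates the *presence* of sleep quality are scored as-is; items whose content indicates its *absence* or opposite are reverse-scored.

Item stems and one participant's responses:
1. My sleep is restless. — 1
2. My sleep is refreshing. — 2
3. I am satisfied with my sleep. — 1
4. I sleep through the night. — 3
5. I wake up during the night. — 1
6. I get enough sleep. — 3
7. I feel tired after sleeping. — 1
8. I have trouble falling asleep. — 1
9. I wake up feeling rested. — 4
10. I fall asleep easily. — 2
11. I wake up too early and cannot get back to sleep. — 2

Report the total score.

Items 1, 5, 7, 8, 11 describe the absence/opposite of sleep quality → reverse-score.
reverse-coded value = 5 − response.
  item 1: 5 − 1 = 4
  item 2: 2
  item 3: 1
  item 4: 3
  item 5: 5 − 1 = 4
  item 6: 3
  item 7: 5 − 1 = 4
  item 8: 5 − 1 = 4
  item 9: 4
  item 10: 2
  item 11: 5 − 2 = 3
Total = 4 + 2 + 1 + 3 + 4 + 3 + 4 + 4 + 4 + 2 + 3 = 34

34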